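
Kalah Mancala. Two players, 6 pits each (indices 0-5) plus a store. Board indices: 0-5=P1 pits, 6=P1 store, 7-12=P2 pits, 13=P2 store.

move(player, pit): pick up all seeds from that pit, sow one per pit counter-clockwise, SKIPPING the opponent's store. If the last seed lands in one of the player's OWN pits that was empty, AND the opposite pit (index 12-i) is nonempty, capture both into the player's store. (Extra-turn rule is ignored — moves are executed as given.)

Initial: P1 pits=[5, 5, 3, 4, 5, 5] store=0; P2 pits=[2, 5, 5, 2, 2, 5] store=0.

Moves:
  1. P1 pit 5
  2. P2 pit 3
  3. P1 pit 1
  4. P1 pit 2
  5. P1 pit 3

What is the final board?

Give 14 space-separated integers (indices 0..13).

Move 1: P1 pit5 -> P1=[5,5,3,4,5,0](1) P2=[3,6,6,3,2,5](0)
Move 2: P2 pit3 -> P1=[5,5,3,4,5,0](1) P2=[3,6,6,0,3,6](1)
Move 3: P1 pit1 -> P1=[5,0,4,5,6,1](2) P2=[3,6,6,0,3,6](1)
Move 4: P1 pit2 -> P1=[5,0,0,6,7,2](3) P2=[3,6,6,0,3,6](1)
Move 5: P1 pit3 -> P1=[5,0,0,0,8,3](4) P2=[4,7,7,0,3,6](1)

Answer: 5 0 0 0 8 3 4 4 7 7 0 3 6 1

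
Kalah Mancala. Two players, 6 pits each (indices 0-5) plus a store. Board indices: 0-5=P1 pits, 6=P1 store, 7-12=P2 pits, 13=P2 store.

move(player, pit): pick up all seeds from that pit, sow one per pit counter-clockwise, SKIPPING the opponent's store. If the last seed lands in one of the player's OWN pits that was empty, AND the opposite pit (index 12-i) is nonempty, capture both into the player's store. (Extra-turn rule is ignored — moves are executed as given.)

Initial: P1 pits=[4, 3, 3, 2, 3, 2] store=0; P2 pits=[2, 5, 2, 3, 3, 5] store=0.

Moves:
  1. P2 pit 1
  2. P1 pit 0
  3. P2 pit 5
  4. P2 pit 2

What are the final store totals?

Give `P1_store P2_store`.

Answer: 0 4

Derivation:
Move 1: P2 pit1 -> P1=[4,3,3,2,3,2](0) P2=[2,0,3,4,4,6](1)
Move 2: P1 pit0 -> P1=[0,4,4,3,4,2](0) P2=[2,0,3,4,4,6](1)
Move 3: P2 pit5 -> P1=[1,5,5,4,5,2](0) P2=[2,0,3,4,4,0](2)
Move 4: P2 pit2 -> P1=[0,5,5,4,5,2](0) P2=[2,0,0,5,5,0](4)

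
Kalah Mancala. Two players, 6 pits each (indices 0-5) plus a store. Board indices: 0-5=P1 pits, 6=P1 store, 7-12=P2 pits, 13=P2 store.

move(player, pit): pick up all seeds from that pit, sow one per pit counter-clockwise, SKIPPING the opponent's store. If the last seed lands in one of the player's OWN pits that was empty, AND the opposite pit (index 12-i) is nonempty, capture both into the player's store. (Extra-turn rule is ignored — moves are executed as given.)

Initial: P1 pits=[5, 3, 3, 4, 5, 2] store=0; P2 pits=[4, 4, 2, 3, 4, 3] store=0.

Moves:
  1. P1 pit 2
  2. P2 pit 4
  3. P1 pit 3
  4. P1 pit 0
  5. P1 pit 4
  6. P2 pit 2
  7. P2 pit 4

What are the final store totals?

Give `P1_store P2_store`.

Answer: 3 2

Derivation:
Move 1: P1 pit2 -> P1=[5,3,0,5,6,3](0) P2=[4,4,2,3,4,3](0)
Move 2: P2 pit4 -> P1=[6,4,0,5,6,3](0) P2=[4,4,2,3,0,4](1)
Move 3: P1 pit3 -> P1=[6,4,0,0,7,4](1) P2=[5,5,2,3,0,4](1)
Move 4: P1 pit0 -> P1=[0,5,1,1,8,5](2) P2=[5,5,2,3,0,4](1)
Move 5: P1 pit4 -> P1=[0,5,1,1,0,6](3) P2=[6,6,3,4,1,5](1)
Move 6: P2 pit2 -> P1=[0,5,1,1,0,6](3) P2=[6,6,0,5,2,6](1)
Move 7: P2 pit4 -> P1=[0,5,1,1,0,6](3) P2=[6,6,0,5,0,7](2)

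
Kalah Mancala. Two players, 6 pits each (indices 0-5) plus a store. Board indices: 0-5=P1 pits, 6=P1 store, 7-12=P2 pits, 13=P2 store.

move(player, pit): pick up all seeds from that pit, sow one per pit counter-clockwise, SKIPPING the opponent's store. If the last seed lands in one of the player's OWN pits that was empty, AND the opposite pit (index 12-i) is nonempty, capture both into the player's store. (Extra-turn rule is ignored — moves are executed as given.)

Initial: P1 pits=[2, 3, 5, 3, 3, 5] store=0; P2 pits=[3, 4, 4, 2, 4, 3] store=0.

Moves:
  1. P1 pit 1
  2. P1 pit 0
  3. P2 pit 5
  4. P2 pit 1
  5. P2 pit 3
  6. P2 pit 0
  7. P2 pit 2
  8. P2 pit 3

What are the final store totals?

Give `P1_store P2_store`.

Answer: 0 13

Derivation:
Move 1: P1 pit1 -> P1=[2,0,6,4,4,5](0) P2=[3,4,4,2,4,3](0)
Move 2: P1 pit0 -> P1=[0,1,7,4,4,5](0) P2=[3,4,4,2,4,3](0)
Move 3: P2 pit5 -> P1=[1,2,7,4,4,5](0) P2=[3,4,4,2,4,0](1)
Move 4: P2 pit1 -> P1=[0,2,7,4,4,5](0) P2=[3,0,5,3,5,0](3)
Move 5: P2 pit3 -> P1=[0,2,7,4,4,5](0) P2=[3,0,5,0,6,1](4)
Move 6: P2 pit0 -> P1=[0,2,0,4,4,5](0) P2=[0,1,6,0,6,1](12)
Move 7: P2 pit2 -> P1=[1,3,0,4,4,5](0) P2=[0,1,0,1,7,2](13)
Move 8: P2 pit3 -> P1=[1,3,0,4,4,5](0) P2=[0,1,0,0,8,2](13)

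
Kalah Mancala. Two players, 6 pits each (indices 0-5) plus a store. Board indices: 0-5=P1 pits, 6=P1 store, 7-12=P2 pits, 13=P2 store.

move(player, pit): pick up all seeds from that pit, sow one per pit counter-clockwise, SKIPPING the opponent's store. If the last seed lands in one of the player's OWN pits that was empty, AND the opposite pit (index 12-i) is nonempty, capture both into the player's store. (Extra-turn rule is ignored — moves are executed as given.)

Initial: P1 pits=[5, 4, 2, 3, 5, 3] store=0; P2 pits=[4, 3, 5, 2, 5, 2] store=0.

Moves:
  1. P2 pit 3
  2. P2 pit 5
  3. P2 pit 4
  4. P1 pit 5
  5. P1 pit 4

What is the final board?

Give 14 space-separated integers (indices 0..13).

Answer: 7 6 3 4 0 1 2 6 5 6 0 0 1 2

Derivation:
Move 1: P2 pit3 -> P1=[5,4,2,3,5,3](0) P2=[4,3,5,0,6,3](0)
Move 2: P2 pit5 -> P1=[6,5,2,3,5,3](0) P2=[4,3,5,0,6,0](1)
Move 3: P2 pit4 -> P1=[7,6,3,4,5,3](0) P2=[4,3,5,0,0,1](2)
Move 4: P1 pit5 -> P1=[7,6,3,4,5,0](1) P2=[5,4,5,0,0,1](2)
Move 5: P1 pit4 -> P1=[7,6,3,4,0,1](2) P2=[6,5,6,0,0,1](2)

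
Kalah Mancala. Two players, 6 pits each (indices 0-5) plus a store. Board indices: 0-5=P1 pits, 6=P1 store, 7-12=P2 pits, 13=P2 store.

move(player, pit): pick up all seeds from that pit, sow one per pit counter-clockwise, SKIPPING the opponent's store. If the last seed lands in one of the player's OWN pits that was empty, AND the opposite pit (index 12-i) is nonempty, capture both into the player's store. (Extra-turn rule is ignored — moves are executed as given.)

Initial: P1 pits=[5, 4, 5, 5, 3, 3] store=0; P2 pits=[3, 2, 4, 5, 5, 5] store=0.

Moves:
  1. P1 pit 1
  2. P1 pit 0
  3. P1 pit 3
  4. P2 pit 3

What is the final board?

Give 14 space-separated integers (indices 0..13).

Answer: 1 2 8 0 6 6 1 4 3 5 0 6 6 1

Derivation:
Move 1: P1 pit1 -> P1=[5,0,6,6,4,4](0) P2=[3,2,4,5,5,5](0)
Move 2: P1 pit0 -> P1=[0,1,7,7,5,5](0) P2=[3,2,4,5,5,5](0)
Move 3: P1 pit3 -> P1=[0,1,7,0,6,6](1) P2=[4,3,5,6,5,5](0)
Move 4: P2 pit3 -> P1=[1,2,8,0,6,6](1) P2=[4,3,5,0,6,6](1)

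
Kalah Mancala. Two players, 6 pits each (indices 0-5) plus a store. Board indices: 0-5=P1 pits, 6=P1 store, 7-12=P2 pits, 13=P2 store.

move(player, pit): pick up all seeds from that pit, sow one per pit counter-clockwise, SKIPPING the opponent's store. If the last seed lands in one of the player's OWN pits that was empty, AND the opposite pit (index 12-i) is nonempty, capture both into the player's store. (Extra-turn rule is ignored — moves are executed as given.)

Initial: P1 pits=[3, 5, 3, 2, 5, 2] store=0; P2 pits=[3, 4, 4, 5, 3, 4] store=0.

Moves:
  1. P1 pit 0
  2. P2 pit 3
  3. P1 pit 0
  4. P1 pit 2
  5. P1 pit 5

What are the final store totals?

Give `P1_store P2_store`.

Move 1: P1 pit0 -> P1=[0,6,4,3,5,2](0) P2=[3,4,4,5,3,4](0)
Move 2: P2 pit3 -> P1=[1,7,4,3,5,2](0) P2=[3,4,4,0,4,5](1)
Move 3: P1 pit0 -> P1=[0,8,4,3,5,2](0) P2=[3,4,4,0,4,5](1)
Move 4: P1 pit2 -> P1=[0,8,0,4,6,3](1) P2=[3,4,4,0,4,5](1)
Move 5: P1 pit5 -> P1=[0,8,0,4,6,0](2) P2=[4,5,4,0,4,5](1)

Answer: 2 1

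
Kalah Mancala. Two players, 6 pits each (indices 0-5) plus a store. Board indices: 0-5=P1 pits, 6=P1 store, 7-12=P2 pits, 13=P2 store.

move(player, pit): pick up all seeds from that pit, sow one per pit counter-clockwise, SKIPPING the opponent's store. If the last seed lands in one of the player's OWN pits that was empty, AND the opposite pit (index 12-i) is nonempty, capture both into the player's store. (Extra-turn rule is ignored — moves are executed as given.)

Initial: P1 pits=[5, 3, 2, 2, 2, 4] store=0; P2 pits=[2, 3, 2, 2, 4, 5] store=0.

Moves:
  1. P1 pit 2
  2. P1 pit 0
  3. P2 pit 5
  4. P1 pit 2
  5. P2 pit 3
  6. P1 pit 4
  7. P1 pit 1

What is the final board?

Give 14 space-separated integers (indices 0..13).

Move 1: P1 pit2 -> P1=[5,3,0,3,3,4](0) P2=[2,3,2,2,4,5](0)
Move 2: P1 pit0 -> P1=[0,4,1,4,4,5](0) P2=[2,3,2,2,4,5](0)
Move 3: P2 pit5 -> P1=[1,5,2,5,4,5](0) P2=[2,3,2,2,4,0](1)
Move 4: P1 pit2 -> P1=[1,5,0,6,5,5](0) P2=[2,3,2,2,4,0](1)
Move 5: P2 pit3 -> P1=[0,5,0,6,5,5](0) P2=[2,3,2,0,5,0](3)
Move 6: P1 pit4 -> P1=[0,5,0,6,0,6](1) P2=[3,4,3,0,5,0](3)
Move 7: P1 pit1 -> P1=[0,0,1,7,1,7](2) P2=[3,4,3,0,5,0](3)

Answer: 0 0 1 7 1 7 2 3 4 3 0 5 0 3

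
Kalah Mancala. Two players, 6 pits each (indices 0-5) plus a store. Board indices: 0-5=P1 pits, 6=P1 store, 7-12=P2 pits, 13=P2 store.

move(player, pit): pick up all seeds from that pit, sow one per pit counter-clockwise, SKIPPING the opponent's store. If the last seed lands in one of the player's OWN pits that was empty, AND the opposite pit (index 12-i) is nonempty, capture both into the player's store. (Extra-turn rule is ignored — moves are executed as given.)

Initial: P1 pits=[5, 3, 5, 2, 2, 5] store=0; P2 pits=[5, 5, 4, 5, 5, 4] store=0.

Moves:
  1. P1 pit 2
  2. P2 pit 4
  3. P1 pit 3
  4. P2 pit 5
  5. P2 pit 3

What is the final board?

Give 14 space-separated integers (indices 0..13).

Answer: 8 6 2 1 4 7 2 6 5 4 0 1 1 3

Derivation:
Move 1: P1 pit2 -> P1=[5,3,0,3,3,6](1) P2=[6,5,4,5,5,4](0)
Move 2: P2 pit4 -> P1=[6,4,1,3,3,6](1) P2=[6,5,4,5,0,5](1)
Move 3: P1 pit3 -> P1=[6,4,1,0,4,7](2) P2=[6,5,4,5,0,5](1)
Move 4: P2 pit5 -> P1=[7,5,2,1,4,7](2) P2=[6,5,4,5,0,0](2)
Move 5: P2 pit3 -> P1=[8,6,2,1,4,7](2) P2=[6,5,4,0,1,1](3)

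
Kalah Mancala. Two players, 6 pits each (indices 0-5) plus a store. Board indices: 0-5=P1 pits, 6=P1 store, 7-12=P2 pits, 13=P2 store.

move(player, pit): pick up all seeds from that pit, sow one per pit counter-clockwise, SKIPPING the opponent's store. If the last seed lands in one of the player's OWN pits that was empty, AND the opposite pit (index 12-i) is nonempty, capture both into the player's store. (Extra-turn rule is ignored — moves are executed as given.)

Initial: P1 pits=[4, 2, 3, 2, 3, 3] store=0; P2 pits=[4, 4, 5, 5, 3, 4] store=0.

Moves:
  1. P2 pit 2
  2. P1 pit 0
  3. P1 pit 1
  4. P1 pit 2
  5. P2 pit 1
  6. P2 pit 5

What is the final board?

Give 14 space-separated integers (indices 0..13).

Answer: 1 1 1 6 7 5 1 5 0 1 7 5 0 2

Derivation:
Move 1: P2 pit2 -> P1=[5,2,3,2,3,3](0) P2=[4,4,0,6,4,5](1)
Move 2: P1 pit0 -> P1=[0,3,4,3,4,4](0) P2=[4,4,0,6,4,5](1)
Move 3: P1 pit1 -> P1=[0,0,5,4,5,4](0) P2=[4,4,0,6,4,5](1)
Move 4: P1 pit2 -> P1=[0,0,0,5,6,5](1) P2=[5,4,0,6,4,5](1)
Move 5: P2 pit1 -> P1=[0,0,0,5,6,5](1) P2=[5,0,1,7,5,6](1)
Move 6: P2 pit5 -> P1=[1,1,1,6,7,5](1) P2=[5,0,1,7,5,0](2)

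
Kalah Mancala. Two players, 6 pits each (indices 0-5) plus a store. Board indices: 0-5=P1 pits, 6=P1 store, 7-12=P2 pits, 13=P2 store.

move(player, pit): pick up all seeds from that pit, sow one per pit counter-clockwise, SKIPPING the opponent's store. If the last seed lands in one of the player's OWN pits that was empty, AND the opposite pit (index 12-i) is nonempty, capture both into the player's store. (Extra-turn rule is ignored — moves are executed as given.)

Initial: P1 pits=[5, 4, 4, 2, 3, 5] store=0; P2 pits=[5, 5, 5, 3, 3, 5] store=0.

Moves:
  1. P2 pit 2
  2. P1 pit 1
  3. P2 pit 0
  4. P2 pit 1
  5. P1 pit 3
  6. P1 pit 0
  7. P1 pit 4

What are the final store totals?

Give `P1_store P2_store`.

Move 1: P2 pit2 -> P1=[6,4,4,2,3,5](0) P2=[5,5,0,4,4,6](1)
Move 2: P1 pit1 -> P1=[6,0,5,3,4,6](0) P2=[5,5,0,4,4,6](1)
Move 3: P2 pit0 -> P1=[6,0,5,3,4,6](0) P2=[0,6,1,5,5,7](1)
Move 4: P2 pit1 -> P1=[7,0,5,3,4,6](0) P2=[0,0,2,6,6,8](2)
Move 5: P1 pit3 -> P1=[7,0,5,0,5,7](1) P2=[0,0,2,6,6,8](2)
Move 6: P1 pit0 -> P1=[0,1,6,1,6,8](2) P2=[1,0,2,6,6,8](2)
Move 7: P1 pit4 -> P1=[0,1,6,1,0,9](3) P2=[2,1,3,7,6,8](2)

Answer: 3 2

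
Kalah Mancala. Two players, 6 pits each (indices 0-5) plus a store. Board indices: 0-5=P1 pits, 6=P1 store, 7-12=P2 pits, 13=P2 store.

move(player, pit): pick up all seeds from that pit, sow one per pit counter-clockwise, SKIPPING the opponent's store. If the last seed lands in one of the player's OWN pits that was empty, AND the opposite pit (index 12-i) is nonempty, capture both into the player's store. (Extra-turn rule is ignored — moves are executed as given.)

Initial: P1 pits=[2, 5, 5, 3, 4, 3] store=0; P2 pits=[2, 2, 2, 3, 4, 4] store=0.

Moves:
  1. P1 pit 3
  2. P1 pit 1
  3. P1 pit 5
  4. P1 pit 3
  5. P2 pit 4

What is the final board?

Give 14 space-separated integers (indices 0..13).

Answer: 3 1 6 0 7 0 3 3 3 3 4 0 5 1

Derivation:
Move 1: P1 pit3 -> P1=[2,5,5,0,5,4](1) P2=[2,2,2,3,4,4](0)
Move 2: P1 pit1 -> P1=[2,0,6,1,6,5](2) P2=[2,2,2,3,4,4](0)
Move 3: P1 pit5 -> P1=[2,0,6,1,6,0](3) P2=[3,3,3,4,4,4](0)
Move 4: P1 pit3 -> P1=[2,0,6,0,7,0](3) P2=[3,3,3,4,4,4](0)
Move 5: P2 pit4 -> P1=[3,1,6,0,7,0](3) P2=[3,3,3,4,0,5](1)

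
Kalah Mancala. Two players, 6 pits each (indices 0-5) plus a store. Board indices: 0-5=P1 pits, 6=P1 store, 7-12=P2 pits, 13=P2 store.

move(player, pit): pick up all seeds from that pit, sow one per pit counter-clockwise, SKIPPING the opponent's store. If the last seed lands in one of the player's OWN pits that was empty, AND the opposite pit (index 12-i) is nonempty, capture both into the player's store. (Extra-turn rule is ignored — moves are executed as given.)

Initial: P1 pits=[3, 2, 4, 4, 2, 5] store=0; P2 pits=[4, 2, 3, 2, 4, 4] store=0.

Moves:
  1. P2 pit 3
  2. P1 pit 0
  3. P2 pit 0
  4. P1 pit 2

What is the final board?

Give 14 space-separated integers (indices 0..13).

Move 1: P2 pit3 -> P1=[3,2,4,4,2,5](0) P2=[4,2,3,0,5,5](0)
Move 2: P1 pit0 -> P1=[0,3,5,5,2,5](0) P2=[4,2,3,0,5,5](0)
Move 3: P2 pit0 -> P1=[0,3,5,5,2,5](0) P2=[0,3,4,1,6,5](0)
Move 4: P1 pit2 -> P1=[0,3,0,6,3,6](1) P2=[1,3,4,1,6,5](0)

Answer: 0 3 0 6 3 6 1 1 3 4 1 6 5 0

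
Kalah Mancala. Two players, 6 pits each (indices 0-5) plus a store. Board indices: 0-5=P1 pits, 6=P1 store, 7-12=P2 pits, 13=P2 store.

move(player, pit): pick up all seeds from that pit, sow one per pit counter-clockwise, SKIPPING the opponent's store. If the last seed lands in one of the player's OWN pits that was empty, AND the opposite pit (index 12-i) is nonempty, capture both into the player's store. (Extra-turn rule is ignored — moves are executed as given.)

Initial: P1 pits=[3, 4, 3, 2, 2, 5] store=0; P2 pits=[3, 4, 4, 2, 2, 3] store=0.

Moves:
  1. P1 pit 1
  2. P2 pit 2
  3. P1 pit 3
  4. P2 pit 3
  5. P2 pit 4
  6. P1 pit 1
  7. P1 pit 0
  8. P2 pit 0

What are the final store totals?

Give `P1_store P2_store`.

Answer: 1 10

Derivation:
Move 1: P1 pit1 -> P1=[3,0,4,3,3,6](0) P2=[3,4,4,2,2,3](0)
Move 2: P2 pit2 -> P1=[3,0,4,3,3,6](0) P2=[3,4,0,3,3,4](1)
Move 3: P1 pit3 -> P1=[3,0,4,0,4,7](1) P2=[3,4,0,3,3,4](1)
Move 4: P2 pit3 -> P1=[3,0,4,0,4,7](1) P2=[3,4,0,0,4,5](2)
Move 5: P2 pit4 -> P1=[4,1,4,0,4,7](1) P2=[3,4,0,0,0,6](3)
Move 6: P1 pit1 -> P1=[4,0,5,0,4,7](1) P2=[3,4,0,0,0,6](3)
Move 7: P1 pit0 -> P1=[0,1,6,1,5,7](1) P2=[3,4,0,0,0,6](3)
Move 8: P2 pit0 -> P1=[0,1,0,1,5,7](1) P2=[0,5,1,0,0,6](10)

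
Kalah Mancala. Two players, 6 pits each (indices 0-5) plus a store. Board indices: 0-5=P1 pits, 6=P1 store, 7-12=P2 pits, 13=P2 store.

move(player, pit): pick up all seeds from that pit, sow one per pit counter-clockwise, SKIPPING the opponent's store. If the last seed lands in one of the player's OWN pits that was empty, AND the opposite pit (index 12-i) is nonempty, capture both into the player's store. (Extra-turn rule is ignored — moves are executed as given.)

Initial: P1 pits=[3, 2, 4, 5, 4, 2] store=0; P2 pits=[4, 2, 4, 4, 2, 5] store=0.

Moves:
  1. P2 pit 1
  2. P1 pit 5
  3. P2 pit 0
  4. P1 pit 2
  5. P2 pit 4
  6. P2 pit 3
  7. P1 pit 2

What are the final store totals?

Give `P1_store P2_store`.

Move 1: P2 pit1 -> P1=[3,2,4,5,4,2](0) P2=[4,0,5,5,2,5](0)
Move 2: P1 pit5 -> P1=[3,2,4,5,4,0](1) P2=[5,0,5,5,2,5](0)
Move 3: P2 pit0 -> P1=[3,2,4,5,4,0](1) P2=[0,1,6,6,3,6](0)
Move 4: P1 pit2 -> P1=[3,2,0,6,5,1](2) P2=[0,1,6,6,3,6](0)
Move 5: P2 pit4 -> P1=[4,2,0,6,5,1](2) P2=[0,1,6,6,0,7](1)
Move 6: P2 pit3 -> P1=[5,3,1,6,5,1](2) P2=[0,1,6,0,1,8](2)
Move 7: P1 pit2 -> P1=[5,3,0,7,5,1](2) P2=[0,1,6,0,1,8](2)

Answer: 2 2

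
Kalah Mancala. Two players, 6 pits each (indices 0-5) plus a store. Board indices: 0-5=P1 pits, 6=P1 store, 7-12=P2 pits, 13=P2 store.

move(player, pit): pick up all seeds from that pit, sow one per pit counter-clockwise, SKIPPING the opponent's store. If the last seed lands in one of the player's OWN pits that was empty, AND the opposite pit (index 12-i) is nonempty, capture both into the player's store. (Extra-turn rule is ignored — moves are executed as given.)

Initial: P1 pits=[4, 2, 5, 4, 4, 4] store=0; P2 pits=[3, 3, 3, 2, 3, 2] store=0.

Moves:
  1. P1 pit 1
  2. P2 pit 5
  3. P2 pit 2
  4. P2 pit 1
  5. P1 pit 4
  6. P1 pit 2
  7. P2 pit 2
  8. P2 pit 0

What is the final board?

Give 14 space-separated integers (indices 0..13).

Move 1: P1 pit1 -> P1=[4,0,6,5,4,4](0) P2=[3,3,3,2,3,2](0)
Move 2: P2 pit5 -> P1=[5,0,6,5,4,4](0) P2=[3,3,3,2,3,0](1)
Move 3: P2 pit2 -> P1=[0,0,6,5,4,4](0) P2=[3,3,0,3,4,0](7)
Move 4: P2 pit1 -> P1=[0,0,6,5,4,4](0) P2=[3,0,1,4,5,0](7)
Move 5: P1 pit4 -> P1=[0,0,6,5,0,5](1) P2=[4,1,1,4,5,0](7)
Move 6: P1 pit2 -> P1=[0,0,0,6,1,6](2) P2=[5,2,1,4,5,0](7)
Move 7: P2 pit2 -> P1=[0,0,0,6,1,6](2) P2=[5,2,0,5,5,0](7)
Move 8: P2 pit0 -> P1=[0,0,0,6,1,6](2) P2=[0,3,1,6,6,1](7)

Answer: 0 0 0 6 1 6 2 0 3 1 6 6 1 7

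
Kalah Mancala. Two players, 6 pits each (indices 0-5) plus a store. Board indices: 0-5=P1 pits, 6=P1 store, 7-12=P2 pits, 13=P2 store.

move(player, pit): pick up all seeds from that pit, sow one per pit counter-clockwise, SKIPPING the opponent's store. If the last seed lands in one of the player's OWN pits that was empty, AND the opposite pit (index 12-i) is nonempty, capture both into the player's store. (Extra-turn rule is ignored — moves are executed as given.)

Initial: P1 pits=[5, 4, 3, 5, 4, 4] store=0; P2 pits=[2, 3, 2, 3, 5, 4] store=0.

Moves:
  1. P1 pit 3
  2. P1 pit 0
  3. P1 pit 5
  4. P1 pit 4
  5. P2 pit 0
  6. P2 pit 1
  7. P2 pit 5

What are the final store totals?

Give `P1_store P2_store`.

Move 1: P1 pit3 -> P1=[5,4,3,0,5,5](1) P2=[3,4,2,3,5,4](0)
Move 2: P1 pit0 -> P1=[0,5,4,1,6,6](1) P2=[3,4,2,3,5,4](0)
Move 3: P1 pit5 -> P1=[0,5,4,1,6,0](2) P2=[4,5,3,4,6,4](0)
Move 4: P1 pit4 -> P1=[0,5,4,1,0,1](3) P2=[5,6,4,5,6,4](0)
Move 5: P2 pit0 -> P1=[0,5,4,1,0,1](3) P2=[0,7,5,6,7,5](0)
Move 6: P2 pit1 -> P1=[1,6,4,1,0,1](3) P2=[0,0,6,7,8,6](1)
Move 7: P2 pit5 -> P1=[2,7,5,2,1,1](3) P2=[0,0,6,7,8,0](2)

Answer: 3 2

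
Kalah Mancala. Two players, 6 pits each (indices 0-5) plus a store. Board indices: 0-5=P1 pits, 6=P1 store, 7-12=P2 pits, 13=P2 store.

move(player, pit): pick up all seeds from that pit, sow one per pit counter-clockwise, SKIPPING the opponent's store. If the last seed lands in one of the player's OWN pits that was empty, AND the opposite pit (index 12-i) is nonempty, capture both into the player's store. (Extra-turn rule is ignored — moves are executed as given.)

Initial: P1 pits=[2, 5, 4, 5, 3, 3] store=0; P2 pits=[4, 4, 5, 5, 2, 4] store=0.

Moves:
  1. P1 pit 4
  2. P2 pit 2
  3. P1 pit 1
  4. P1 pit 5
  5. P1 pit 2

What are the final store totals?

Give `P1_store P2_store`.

Move 1: P1 pit4 -> P1=[2,5,4,5,0,4](1) P2=[5,4,5,5,2,4](0)
Move 2: P2 pit2 -> P1=[3,5,4,5,0,4](1) P2=[5,4,0,6,3,5](1)
Move 3: P1 pit1 -> P1=[3,0,5,6,1,5](2) P2=[5,4,0,6,3,5](1)
Move 4: P1 pit5 -> P1=[3,0,5,6,1,0](3) P2=[6,5,1,7,3,5](1)
Move 5: P1 pit2 -> P1=[3,0,0,7,2,1](4) P2=[7,5,1,7,3,5](1)

Answer: 4 1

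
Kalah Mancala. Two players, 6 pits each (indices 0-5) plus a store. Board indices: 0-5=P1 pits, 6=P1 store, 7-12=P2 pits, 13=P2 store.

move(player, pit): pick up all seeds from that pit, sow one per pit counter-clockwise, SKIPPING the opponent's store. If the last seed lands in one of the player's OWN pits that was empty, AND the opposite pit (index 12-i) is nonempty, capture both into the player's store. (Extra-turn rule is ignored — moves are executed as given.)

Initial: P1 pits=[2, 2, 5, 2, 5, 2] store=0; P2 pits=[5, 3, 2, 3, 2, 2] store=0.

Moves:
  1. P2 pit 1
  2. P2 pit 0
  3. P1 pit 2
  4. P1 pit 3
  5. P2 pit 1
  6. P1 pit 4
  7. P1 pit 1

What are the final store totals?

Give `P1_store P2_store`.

Move 1: P2 pit1 -> P1=[2,2,5,2,5,2](0) P2=[5,0,3,4,3,2](0)
Move 2: P2 pit0 -> P1=[2,2,5,2,5,2](0) P2=[0,1,4,5,4,3](0)
Move 3: P1 pit2 -> P1=[2,2,0,3,6,3](1) P2=[1,1,4,5,4,3](0)
Move 4: P1 pit3 -> P1=[2,2,0,0,7,4](2) P2=[1,1,4,5,4,3](0)
Move 5: P2 pit1 -> P1=[2,2,0,0,7,4](2) P2=[1,0,5,5,4,3](0)
Move 6: P1 pit4 -> P1=[2,2,0,0,0,5](3) P2=[2,1,6,6,5,3](0)
Move 7: P1 pit1 -> P1=[2,0,1,0,0,5](10) P2=[2,1,0,6,5,3](0)

Answer: 10 0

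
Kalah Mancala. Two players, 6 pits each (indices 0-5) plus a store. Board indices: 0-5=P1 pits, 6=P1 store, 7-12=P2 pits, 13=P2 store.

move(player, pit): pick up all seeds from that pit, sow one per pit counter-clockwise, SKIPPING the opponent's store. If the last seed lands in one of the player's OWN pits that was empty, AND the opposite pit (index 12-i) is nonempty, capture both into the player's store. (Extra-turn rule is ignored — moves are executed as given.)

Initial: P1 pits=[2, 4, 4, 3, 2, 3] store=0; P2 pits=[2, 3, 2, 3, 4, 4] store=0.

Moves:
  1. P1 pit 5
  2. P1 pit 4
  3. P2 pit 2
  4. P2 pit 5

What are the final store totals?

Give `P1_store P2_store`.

Move 1: P1 pit5 -> P1=[2,4,4,3,2,0](1) P2=[3,4,2,3,4,4](0)
Move 2: P1 pit4 -> P1=[2,4,4,3,0,1](2) P2=[3,4,2,3,4,4](0)
Move 3: P2 pit2 -> P1=[2,4,4,3,0,1](2) P2=[3,4,0,4,5,4](0)
Move 4: P2 pit5 -> P1=[3,5,5,3,0,1](2) P2=[3,4,0,4,5,0](1)

Answer: 2 1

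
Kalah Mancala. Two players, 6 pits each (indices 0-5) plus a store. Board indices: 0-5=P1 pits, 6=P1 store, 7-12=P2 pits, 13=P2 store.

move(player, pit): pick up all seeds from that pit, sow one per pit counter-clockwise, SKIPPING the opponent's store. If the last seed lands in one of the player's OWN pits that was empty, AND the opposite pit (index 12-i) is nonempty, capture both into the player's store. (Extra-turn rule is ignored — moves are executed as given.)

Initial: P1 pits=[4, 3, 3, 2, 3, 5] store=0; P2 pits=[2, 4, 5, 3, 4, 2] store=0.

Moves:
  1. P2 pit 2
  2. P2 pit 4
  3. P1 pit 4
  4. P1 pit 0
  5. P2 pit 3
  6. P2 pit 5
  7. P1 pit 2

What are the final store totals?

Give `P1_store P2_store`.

Move 1: P2 pit2 -> P1=[5,3,3,2,3,5](0) P2=[2,4,0,4,5,3](1)
Move 2: P2 pit4 -> P1=[6,4,4,2,3,5](0) P2=[2,4,0,4,0,4](2)
Move 3: P1 pit4 -> P1=[6,4,4,2,0,6](1) P2=[3,4,0,4,0,4](2)
Move 4: P1 pit0 -> P1=[0,5,5,3,1,7](2) P2=[3,4,0,4,0,4](2)
Move 5: P2 pit3 -> P1=[1,5,5,3,1,7](2) P2=[3,4,0,0,1,5](3)
Move 6: P2 pit5 -> P1=[2,6,6,4,1,7](2) P2=[3,4,0,0,1,0](4)
Move 7: P1 pit2 -> P1=[2,6,0,5,2,8](3) P2=[4,5,0,0,1,0](4)

Answer: 3 4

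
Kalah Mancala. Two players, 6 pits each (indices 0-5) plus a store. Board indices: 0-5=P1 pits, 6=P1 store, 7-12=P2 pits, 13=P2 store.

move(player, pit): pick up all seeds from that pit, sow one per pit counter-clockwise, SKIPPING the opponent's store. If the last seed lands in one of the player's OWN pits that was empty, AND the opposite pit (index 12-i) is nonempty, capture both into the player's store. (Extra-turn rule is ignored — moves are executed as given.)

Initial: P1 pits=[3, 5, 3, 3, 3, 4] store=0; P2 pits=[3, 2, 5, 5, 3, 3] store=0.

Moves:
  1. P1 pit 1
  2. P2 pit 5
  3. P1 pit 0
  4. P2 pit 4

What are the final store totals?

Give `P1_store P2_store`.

Answer: 1 2

Derivation:
Move 1: P1 pit1 -> P1=[3,0,4,4,4,5](1) P2=[3,2,5,5,3,3](0)
Move 2: P2 pit5 -> P1=[4,1,4,4,4,5](1) P2=[3,2,5,5,3,0](1)
Move 3: P1 pit0 -> P1=[0,2,5,5,5,5](1) P2=[3,2,5,5,3,0](1)
Move 4: P2 pit4 -> P1=[1,2,5,5,5,5](1) P2=[3,2,5,5,0,1](2)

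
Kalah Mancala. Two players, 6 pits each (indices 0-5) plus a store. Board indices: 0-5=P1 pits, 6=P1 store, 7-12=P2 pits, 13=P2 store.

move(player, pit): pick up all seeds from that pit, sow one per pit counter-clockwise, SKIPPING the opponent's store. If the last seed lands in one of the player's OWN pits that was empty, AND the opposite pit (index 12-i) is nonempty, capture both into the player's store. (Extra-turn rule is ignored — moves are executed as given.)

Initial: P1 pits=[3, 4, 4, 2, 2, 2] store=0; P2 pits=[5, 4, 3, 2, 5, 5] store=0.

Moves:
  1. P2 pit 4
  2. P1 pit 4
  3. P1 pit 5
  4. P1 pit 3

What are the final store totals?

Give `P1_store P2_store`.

Answer: 9 1

Derivation:
Move 1: P2 pit4 -> P1=[4,5,5,2,2,2](0) P2=[5,4,3,2,0,6](1)
Move 2: P1 pit4 -> P1=[4,5,5,2,0,3](1) P2=[5,4,3,2,0,6](1)
Move 3: P1 pit5 -> P1=[4,5,5,2,0,0](2) P2=[6,5,3,2,0,6](1)
Move 4: P1 pit3 -> P1=[4,5,5,0,1,0](9) P2=[0,5,3,2,0,6](1)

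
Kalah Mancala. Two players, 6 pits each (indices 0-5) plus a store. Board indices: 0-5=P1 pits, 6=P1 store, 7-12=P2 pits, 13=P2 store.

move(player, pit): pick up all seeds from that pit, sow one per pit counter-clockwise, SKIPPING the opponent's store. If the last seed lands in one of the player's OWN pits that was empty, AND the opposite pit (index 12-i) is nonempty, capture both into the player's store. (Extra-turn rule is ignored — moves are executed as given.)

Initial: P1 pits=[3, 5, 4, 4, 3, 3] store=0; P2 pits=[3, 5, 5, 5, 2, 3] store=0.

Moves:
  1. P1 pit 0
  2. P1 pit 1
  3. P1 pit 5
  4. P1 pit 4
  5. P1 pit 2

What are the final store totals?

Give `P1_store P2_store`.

Answer: 4 0

Derivation:
Move 1: P1 pit0 -> P1=[0,6,5,5,3,3](0) P2=[3,5,5,5,2,3](0)
Move 2: P1 pit1 -> P1=[0,0,6,6,4,4](1) P2=[4,5,5,5,2,3](0)
Move 3: P1 pit5 -> P1=[0,0,6,6,4,0](2) P2=[5,6,6,5,2,3](0)
Move 4: P1 pit4 -> P1=[0,0,6,6,0,1](3) P2=[6,7,6,5,2,3](0)
Move 5: P1 pit2 -> P1=[0,0,0,7,1,2](4) P2=[7,8,6,5,2,3](0)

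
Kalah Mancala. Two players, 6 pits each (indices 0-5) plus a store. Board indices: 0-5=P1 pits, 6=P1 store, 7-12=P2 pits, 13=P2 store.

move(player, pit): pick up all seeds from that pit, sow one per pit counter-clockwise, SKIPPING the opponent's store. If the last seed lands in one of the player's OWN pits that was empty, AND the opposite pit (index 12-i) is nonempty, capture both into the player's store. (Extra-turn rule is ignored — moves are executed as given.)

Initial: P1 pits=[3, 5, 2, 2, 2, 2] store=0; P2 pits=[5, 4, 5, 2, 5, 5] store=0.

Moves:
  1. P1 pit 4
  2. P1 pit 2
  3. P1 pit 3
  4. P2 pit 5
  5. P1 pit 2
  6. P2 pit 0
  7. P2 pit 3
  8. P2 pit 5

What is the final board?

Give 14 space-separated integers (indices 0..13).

Answer: 0 6 0 2 1 4 7 0 1 6 0 7 0 8

Derivation:
Move 1: P1 pit4 -> P1=[3,5,2,2,0,3](1) P2=[5,4,5,2,5,5](0)
Move 2: P1 pit2 -> P1=[3,5,0,3,0,3](6) P2=[5,0,5,2,5,5](0)
Move 3: P1 pit3 -> P1=[3,5,0,0,1,4](7) P2=[5,0,5,2,5,5](0)
Move 4: P2 pit5 -> P1=[4,6,1,1,1,4](7) P2=[5,0,5,2,5,0](1)
Move 5: P1 pit2 -> P1=[4,6,0,2,1,4](7) P2=[5,0,5,2,5,0](1)
Move 6: P2 pit0 -> P1=[0,6,0,2,1,4](7) P2=[0,1,6,3,6,0](6)
Move 7: P2 pit3 -> P1=[0,6,0,2,1,4](7) P2=[0,1,6,0,7,1](7)
Move 8: P2 pit5 -> P1=[0,6,0,2,1,4](7) P2=[0,1,6,0,7,0](8)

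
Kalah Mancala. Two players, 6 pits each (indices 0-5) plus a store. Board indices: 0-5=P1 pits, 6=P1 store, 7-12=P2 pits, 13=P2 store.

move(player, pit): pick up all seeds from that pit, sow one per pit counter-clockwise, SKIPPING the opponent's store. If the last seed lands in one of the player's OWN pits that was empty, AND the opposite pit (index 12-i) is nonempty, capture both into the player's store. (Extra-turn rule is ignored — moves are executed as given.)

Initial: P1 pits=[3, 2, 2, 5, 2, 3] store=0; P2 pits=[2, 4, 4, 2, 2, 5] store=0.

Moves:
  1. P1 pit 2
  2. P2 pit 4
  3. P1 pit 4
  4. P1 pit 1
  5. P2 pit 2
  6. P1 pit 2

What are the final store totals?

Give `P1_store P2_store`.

Answer: 1 2

Derivation:
Move 1: P1 pit2 -> P1=[3,2,0,6,3,3](0) P2=[2,4,4,2,2,5](0)
Move 2: P2 pit4 -> P1=[3,2,0,6,3,3](0) P2=[2,4,4,2,0,6](1)
Move 3: P1 pit4 -> P1=[3,2,0,6,0,4](1) P2=[3,4,4,2,0,6](1)
Move 4: P1 pit1 -> P1=[3,0,1,7,0,4](1) P2=[3,4,4,2,0,6](1)
Move 5: P2 pit2 -> P1=[3,0,1,7,0,4](1) P2=[3,4,0,3,1,7](2)
Move 6: P1 pit2 -> P1=[3,0,0,8,0,4](1) P2=[3,4,0,3,1,7](2)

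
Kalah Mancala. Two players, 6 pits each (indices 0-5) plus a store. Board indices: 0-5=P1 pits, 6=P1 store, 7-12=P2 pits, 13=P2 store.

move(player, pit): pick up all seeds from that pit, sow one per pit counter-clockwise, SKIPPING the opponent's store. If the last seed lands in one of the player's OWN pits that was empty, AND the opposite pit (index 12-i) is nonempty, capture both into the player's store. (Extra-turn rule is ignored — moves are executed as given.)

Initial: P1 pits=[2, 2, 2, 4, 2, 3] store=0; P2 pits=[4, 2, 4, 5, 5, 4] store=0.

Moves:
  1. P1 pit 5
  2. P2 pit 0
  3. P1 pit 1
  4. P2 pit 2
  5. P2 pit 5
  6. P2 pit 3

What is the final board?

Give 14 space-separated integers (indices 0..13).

Answer: 5 2 5 7 3 0 1 0 4 0 0 8 1 3

Derivation:
Move 1: P1 pit5 -> P1=[2,2,2,4,2,0](1) P2=[5,3,4,5,5,4](0)
Move 2: P2 pit0 -> P1=[2,2,2,4,2,0](1) P2=[0,4,5,6,6,5](0)
Move 3: P1 pit1 -> P1=[2,0,3,5,2,0](1) P2=[0,4,5,6,6,5](0)
Move 4: P2 pit2 -> P1=[3,0,3,5,2,0](1) P2=[0,4,0,7,7,6](1)
Move 5: P2 pit5 -> P1=[4,1,4,6,3,0](1) P2=[0,4,0,7,7,0](2)
Move 6: P2 pit3 -> P1=[5,2,5,7,3,0](1) P2=[0,4,0,0,8,1](3)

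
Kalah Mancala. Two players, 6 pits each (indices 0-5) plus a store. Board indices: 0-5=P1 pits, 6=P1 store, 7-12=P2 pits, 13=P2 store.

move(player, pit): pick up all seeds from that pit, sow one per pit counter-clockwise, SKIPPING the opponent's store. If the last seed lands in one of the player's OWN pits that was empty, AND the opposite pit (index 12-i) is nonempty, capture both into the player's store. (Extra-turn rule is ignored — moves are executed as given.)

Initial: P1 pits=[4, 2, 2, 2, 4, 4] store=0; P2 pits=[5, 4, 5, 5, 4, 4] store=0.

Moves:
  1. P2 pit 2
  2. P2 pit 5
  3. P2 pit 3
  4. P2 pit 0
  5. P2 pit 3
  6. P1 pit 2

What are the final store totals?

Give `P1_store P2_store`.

Answer: 1 3

Derivation:
Move 1: P2 pit2 -> P1=[5,2,2,2,4,4](0) P2=[5,4,0,6,5,5](1)
Move 2: P2 pit5 -> P1=[6,3,3,3,4,4](0) P2=[5,4,0,6,5,0](2)
Move 3: P2 pit3 -> P1=[7,4,4,3,4,4](0) P2=[5,4,0,0,6,1](3)
Move 4: P2 pit0 -> P1=[7,4,4,3,4,4](0) P2=[0,5,1,1,7,2](3)
Move 5: P2 pit3 -> P1=[7,4,4,3,4,4](0) P2=[0,5,1,0,8,2](3)
Move 6: P1 pit2 -> P1=[7,4,0,4,5,5](1) P2=[0,5,1,0,8,2](3)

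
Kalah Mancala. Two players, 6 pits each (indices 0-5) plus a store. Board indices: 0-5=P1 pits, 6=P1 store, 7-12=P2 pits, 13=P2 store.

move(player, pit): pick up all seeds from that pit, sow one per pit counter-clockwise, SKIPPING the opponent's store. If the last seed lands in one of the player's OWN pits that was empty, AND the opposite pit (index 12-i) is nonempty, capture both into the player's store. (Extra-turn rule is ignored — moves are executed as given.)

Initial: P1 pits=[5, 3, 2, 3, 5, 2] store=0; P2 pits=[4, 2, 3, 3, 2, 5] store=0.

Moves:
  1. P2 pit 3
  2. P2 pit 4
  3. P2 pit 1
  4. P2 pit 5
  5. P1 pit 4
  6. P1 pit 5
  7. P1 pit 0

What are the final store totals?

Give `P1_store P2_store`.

Move 1: P2 pit3 -> P1=[5,3,2,3,5,2](0) P2=[4,2,3,0,3,6](1)
Move 2: P2 pit4 -> P1=[6,3,2,3,5,2](0) P2=[4,2,3,0,0,7](2)
Move 3: P2 pit1 -> P1=[6,3,0,3,5,2](0) P2=[4,0,4,0,0,7](5)
Move 4: P2 pit5 -> P1=[7,4,1,4,6,3](0) P2=[4,0,4,0,0,0](6)
Move 5: P1 pit4 -> P1=[7,4,1,4,0,4](1) P2=[5,1,5,1,0,0](6)
Move 6: P1 pit5 -> P1=[7,4,1,4,0,0](2) P2=[6,2,6,1,0,0](6)
Move 7: P1 pit0 -> P1=[0,5,2,5,1,1](3) P2=[7,2,6,1,0,0](6)

Answer: 3 6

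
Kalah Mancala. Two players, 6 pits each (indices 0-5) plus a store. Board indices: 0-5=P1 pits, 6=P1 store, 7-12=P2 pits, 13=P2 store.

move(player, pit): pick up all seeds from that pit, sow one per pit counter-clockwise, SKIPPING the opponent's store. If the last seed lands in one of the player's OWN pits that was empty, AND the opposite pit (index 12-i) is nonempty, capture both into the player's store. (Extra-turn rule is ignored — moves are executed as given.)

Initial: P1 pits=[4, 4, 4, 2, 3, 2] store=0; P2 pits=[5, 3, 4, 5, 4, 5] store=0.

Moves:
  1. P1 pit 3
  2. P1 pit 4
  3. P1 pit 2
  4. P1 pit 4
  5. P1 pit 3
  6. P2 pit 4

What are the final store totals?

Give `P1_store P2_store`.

Move 1: P1 pit3 -> P1=[4,4,4,0,4,3](0) P2=[5,3,4,5,4,5](0)
Move 2: P1 pit4 -> P1=[4,4,4,0,0,4](1) P2=[6,4,4,5,4,5](0)
Move 3: P1 pit2 -> P1=[4,4,0,1,1,5](2) P2=[6,4,4,5,4,5](0)
Move 4: P1 pit4 -> P1=[4,4,0,1,0,6](2) P2=[6,4,4,5,4,5](0)
Move 5: P1 pit3 -> P1=[4,4,0,0,0,6](7) P2=[6,0,4,5,4,5](0)
Move 6: P2 pit4 -> P1=[5,5,0,0,0,6](7) P2=[6,0,4,5,0,6](1)

Answer: 7 1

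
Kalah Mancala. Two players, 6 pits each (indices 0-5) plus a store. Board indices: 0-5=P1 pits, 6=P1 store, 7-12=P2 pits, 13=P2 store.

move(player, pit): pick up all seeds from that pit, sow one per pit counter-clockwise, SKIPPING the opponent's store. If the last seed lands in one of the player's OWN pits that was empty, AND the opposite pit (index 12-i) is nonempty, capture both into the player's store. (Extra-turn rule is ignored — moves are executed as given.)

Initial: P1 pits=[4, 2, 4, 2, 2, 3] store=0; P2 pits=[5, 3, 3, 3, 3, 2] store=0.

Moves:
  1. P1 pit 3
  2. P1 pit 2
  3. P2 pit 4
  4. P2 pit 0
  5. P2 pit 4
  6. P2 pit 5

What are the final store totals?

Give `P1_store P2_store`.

Move 1: P1 pit3 -> P1=[4,2,4,0,3,4](0) P2=[5,3,3,3,3,2](0)
Move 2: P1 pit2 -> P1=[4,2,0,1,4,5](1) P2=[5,3,3,3,3,2](0)
Move 3: P2 pit4 -> P1=[5,2,0,1,4,5](1) P2=[5,3,3,3,0,3](1)
Move 4: P2 pit0 -> P1=[5,2,0,1,4,5](1) P2=[0,4,4,4,1,4](1)
Move 5: P2 pit4 -> P1=[5,2,0,1,4,5](1) P2=[0,4,4,4,0,5](1)
Move 6: P2 pit5 -> P1=[6,3,1,2,4,5](1) P2=[0,4,4,4,0,0](2)

Answer: 1 2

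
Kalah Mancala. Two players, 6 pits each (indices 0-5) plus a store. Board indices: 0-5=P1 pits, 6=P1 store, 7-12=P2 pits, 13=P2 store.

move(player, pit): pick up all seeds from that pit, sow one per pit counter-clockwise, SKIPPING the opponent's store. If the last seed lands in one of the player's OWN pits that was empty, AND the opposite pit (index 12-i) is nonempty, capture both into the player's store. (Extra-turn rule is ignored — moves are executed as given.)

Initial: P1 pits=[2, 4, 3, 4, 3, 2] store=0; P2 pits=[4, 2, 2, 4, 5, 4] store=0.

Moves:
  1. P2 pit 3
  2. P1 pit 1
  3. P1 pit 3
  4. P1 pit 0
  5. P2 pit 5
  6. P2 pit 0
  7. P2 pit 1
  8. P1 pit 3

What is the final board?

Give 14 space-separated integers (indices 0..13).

Move 1: P2 pit3 -> P1=[3,4,3,4,3,2](0) P2=[4,2,2,0,6,5](1)
Move 2: P1 pit1 -> P1=[3,0,4,5,4,3](0) P2=[4,2,2,0,6,5](1)
Move 3: P1 pit3 -> P1=[3,0,4,0,5,4](1) P2=[5,3,2,0,6,5](1)
Move 4: P1 pit0 -> P1=[0,1,5,0,5,4](4) P2=[5,3,0,0,6,5](1)
Move 5: P2 pit5 -> P1=[1,2,6,1,5,4](4) P2=[5,3,0,0,6,0](2)
Move 6: P2 pit0 -> P1=[0,2,6,1,5,4](4) P2=[0,4,1,1,7,0](4)
Move 7: P2 pit1 -> P1=[0,2,6,1,5,4](4) P2=[0,0,2,2,8,1](4)
Move 8: P1 pit3 -> P1=[0,2,6,0,6,4](4) P2=[0,0,2,2,8,1](4)

Answer: 0 2 6 0 6 4 4 0 0 2 2 8 1 4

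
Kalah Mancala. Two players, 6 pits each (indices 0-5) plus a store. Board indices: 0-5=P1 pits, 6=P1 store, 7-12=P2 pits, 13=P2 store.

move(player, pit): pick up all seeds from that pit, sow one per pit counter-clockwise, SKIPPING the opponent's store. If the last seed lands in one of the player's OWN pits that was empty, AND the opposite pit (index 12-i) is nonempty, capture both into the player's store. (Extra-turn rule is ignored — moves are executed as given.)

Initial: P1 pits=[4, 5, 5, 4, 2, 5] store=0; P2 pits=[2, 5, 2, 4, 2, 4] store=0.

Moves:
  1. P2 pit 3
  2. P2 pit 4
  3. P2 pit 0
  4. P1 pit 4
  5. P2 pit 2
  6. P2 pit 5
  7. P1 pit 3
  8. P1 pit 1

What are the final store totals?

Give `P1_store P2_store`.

Answer: 3 3

Derivation:
Move 1: P2 pit3 -> P1=[5,5,5,4,2,5](0) P2=[2,5,2,0,3,5](1)
Move 2: P2 pit4 -> P1=[6,5,5,4,2,5](0) P2=[2,5,2,0,0,6](2)
Move 3: P2 pit0 -> P1=[6,5,5,4,2,5](0) P2=[0,6,3,0,0,6](2)
Move 4: P1 pit4 -> P1=[6,5,5,4,0,6](1) P2=[0,6,3,0,0,6](2)
Move 5: P2 pit2 -> P1=[6,5,5,4,0,6](1) P2=[0,6,0,1,1,7](2)
Move 6: P2 pit5 -> P1=[7,6,6,5,1,7](1) P2=[0,6,0,1,1,0](3)
Move 7: P1 pit3 -> P1=[7,6,6,0,2,8](2) P2=[1,7,0,1,1,0](3)
Move 8: P1 pit1 -> P1=[7,0,7,1,3,9](3) P2=[2,7,0,1,1,0](3)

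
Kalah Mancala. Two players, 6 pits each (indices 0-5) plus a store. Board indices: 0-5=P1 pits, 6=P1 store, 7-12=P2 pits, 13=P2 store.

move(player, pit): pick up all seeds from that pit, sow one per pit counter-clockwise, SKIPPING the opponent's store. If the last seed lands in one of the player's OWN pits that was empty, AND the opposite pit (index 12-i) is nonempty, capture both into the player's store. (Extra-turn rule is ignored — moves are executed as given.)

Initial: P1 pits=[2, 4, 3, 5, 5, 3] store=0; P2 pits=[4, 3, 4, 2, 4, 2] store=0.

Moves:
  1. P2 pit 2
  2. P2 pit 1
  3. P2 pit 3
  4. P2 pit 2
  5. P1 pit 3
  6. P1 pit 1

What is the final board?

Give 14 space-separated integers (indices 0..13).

Move 1: P2 pit2 -> P1=[2,4,3,5,5,3](0) P2=[4,3,0,3,5,3](1)
Move 2: P2 pit1 -> P1=[2,4,3,5,5,3](0) P2=[4,0,1,4,6,3](1)
Move 3: P2 pit3 -> P1=[3,4,3,5,5,3](0) P2=[4,0,1,0,7,4](2)
Move 4: P2 pit2 -> P1=[3,4,0,5,5,3](0) P2=[4,0,0,0,7,4](6)
Move 5: P1 pit3 -> P1=[3,4,0,0,6,4](1) P2=[5,1,0,0,7,4](6)
Move 6: P1 pit1 -> P1=[3,0,1,1,7,5](1) P2=[5,1,0,0,7,4](6)

Answer: 3 0 1 1 7 5 1 5 1 0 0 7 4 6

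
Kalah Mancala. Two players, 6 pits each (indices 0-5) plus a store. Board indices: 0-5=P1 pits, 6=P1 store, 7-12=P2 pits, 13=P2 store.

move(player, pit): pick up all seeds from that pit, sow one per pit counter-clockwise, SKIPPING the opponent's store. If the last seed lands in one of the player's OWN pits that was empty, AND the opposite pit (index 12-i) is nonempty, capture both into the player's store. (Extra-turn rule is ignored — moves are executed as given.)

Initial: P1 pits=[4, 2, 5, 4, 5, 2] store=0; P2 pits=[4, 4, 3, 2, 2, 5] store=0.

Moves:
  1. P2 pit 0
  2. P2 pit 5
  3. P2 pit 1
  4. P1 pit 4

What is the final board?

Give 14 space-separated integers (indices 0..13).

Move 1: P2 pit0 -> P1=[4,2,5,4,5,2](0) P2=[0,5,4,3,3,5](0)
Move 2: P2 pit5 -> P1=[5,3,6,5,5,2](0) P2=[0,5,4,3,3,0](1)
Move 3: P2 pit1 -> P1=[5,3,6,5,5,2](0) P2=[0,0,5,4,4,1](2)
Move 4: P1 pit4 -> P1=[5,3,6,5,0,3](1) P2=[1,1,6,4,4,1](2)

Answer: 5 3 6 5 0 3 1 1 1 6 4 4 1 2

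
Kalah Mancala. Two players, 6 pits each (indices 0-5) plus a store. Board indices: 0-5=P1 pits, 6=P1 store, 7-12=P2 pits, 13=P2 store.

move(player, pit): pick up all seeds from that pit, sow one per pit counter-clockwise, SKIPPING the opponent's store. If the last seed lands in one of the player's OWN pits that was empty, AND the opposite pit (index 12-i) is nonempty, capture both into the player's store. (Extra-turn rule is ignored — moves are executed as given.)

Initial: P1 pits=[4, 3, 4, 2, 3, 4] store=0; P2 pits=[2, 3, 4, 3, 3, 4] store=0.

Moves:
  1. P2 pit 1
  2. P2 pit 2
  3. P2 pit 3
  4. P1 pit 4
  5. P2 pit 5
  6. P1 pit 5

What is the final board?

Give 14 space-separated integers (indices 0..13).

Answer: 7 5 5 3 1 0 2 4 1 1 1 6 0 3

Derivation:
Move 1: P2 pit1 -> P1=[4,3,4,2,3,4](0) P2=[2,0,5,4,4,4](0)
Move 2: P2 pit2 -> P1=[5,3,4,2,3,4](0) P2=[2,0,0,5,5,5](1)
Move 3: P2 pit3 -> P1=[6,4,4,2,3,4](0) P2=[2,0,0,0,6,6](2)
Move 4: P1 pit4 -> P1=[6,4,4,2,0,5](1) P2=[3,0,0,0,6,6](2)
Move 5: P2 pit5 -> P1=[7,5,5,3,1,5](1) P2=[3,0,0,0,6,0](3)
Move 6: P1 pit5 -> P1=[7,5,5,3,1,0](2) P2=[4,1,1,1,6,0](3)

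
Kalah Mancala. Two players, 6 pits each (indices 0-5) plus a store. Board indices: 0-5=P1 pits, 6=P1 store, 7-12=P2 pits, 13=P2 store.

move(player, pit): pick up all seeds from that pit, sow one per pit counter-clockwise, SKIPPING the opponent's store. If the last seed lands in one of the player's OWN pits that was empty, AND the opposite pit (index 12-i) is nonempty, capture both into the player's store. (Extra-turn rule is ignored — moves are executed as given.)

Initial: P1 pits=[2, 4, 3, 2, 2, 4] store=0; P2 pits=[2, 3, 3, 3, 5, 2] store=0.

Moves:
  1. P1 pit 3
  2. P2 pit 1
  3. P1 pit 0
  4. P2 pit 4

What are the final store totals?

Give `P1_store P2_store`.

Answer: 0 1

Derivation:
Move 1: P1 pit3 -> P1=[2,4,3,0,3,5](0) P2=[2,3,3,3,5,2](0)
Move 2: P2 pit1 -> P1=[2,4,3,0,3,5](0) P2=[2,0,4,4,6,2](0)
Move 3: P1 pit0 -> P1=[0,5,4,0,3,5](0) P2=[2,0,4,4,6,2](0)
Move 4: P2 pit4 -> P1=[1,6,5,1,3,5](0) P2=[2,0,4,4,0,3](1)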